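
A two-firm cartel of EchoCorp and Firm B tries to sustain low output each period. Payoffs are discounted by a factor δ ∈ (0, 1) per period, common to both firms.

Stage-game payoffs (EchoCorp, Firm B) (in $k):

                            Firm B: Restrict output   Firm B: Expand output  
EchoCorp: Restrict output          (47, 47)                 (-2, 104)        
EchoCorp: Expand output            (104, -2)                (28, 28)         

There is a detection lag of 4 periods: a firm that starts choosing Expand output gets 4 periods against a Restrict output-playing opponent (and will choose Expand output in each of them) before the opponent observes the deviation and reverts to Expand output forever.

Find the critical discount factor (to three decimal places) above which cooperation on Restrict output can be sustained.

0.931

A deviator earns 104 for 4 periods, then 28 forever; cooperating earns 47 forever. Multiplying the IC by (1−δ):
47 ≥ 104(1−δ^4) + 28δ^4, so 76·δ^4 ≥ 57 and δ^4 ≥ 3/4.
δ ≥ (3/4)^(1/4) ≈ 0.931.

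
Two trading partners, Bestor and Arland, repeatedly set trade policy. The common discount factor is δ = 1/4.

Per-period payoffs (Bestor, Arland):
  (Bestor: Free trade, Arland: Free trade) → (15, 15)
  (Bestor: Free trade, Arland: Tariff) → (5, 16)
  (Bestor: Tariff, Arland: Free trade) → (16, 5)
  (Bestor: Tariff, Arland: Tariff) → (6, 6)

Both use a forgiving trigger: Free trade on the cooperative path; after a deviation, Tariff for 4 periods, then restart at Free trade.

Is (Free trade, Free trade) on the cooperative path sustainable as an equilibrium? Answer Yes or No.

A one-shot deviation gives 16 now, then 6 for 4 periods, then back to 15.
Gain from deviating: (16−15) today; loss: (15−6) in each of the next 4 periods.
No-deviation condition: (15−6)(δ+…+δ^4) ≥ 16−15, i.e. δ+…+δ^4 ≥ 1/9.
At δ = 1/4: δ+…+δ^4 = 0.3320 ≥ 0.1111.
So cooperation is sustainable.

Yes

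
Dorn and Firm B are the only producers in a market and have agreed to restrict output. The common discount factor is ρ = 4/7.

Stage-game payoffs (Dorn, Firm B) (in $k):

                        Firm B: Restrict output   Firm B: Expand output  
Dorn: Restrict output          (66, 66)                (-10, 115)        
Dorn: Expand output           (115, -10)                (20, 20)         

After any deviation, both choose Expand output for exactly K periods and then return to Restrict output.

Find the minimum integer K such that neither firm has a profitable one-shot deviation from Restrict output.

IC: ρ(1−ρ^K)/(1−ρ) ≥ (115−66)/(66−20) = 49/46.
With ρ = 4/7: need 1 − ρ^K ≥ 49/46·(1−4/7)/(4/7), i.e. ρ^K ≤ 0.2011.
Since (4/7)^2 = 0.3265 and (4/7)^3 = 0.1866, the smallest such K is 3.

3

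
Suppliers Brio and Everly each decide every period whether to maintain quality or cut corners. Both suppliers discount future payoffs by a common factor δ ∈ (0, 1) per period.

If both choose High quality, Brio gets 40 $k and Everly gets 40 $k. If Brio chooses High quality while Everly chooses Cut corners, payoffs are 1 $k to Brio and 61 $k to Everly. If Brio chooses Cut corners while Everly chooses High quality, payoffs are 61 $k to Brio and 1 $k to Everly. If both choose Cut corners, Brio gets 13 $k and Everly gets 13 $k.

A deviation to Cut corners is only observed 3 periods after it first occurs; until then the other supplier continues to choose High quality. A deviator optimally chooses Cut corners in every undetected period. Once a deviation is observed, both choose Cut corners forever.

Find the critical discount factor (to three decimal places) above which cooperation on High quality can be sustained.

0.759

A deviator earns 61 for 3 periods, then 13 forever; cooperating earns 40 forever. Multiplying the IC by (1−δ):
40 ≥ 61(1−δ^3) + 13δ^3, so 48·δ^3 ≥ 21 and δ^3 ≥ 7/16.
δ ≥ (7/16)^(1/3) ≈ 0.759.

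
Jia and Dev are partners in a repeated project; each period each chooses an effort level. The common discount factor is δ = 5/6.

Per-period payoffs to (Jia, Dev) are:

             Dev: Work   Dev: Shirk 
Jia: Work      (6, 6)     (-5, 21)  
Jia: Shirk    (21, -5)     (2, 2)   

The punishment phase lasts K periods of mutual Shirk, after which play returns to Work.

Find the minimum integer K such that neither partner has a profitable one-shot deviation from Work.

IC: δ(1−δ^K)/(1−δ) ≥ (21−6)/(6−2) = 15/4.
With δ = 5/6: need 1 − δ^K ≥ 15/4·(1−5/6)/(5/6), i.e. δ^K ≤ 0.2500.
Since (5/6)^7 = 0.2791 and (5/6)^8 = 0.2326, the smallest such K is 8.

8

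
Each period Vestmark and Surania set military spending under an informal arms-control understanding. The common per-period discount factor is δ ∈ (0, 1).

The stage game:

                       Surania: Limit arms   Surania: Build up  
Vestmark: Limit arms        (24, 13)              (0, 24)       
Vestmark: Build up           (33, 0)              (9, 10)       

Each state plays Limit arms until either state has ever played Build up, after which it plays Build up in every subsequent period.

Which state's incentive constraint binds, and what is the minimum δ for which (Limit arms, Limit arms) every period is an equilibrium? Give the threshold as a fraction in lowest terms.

Surania; δ ≥ 11/14

Vestmark: cooperation gives 24 each period; deviation gives 33 once then 9 forever.
  24/(1−δ) ≥ 33 + 9δ/(1−δ) ⇒ δ ≥ 9/24 = 3/8.
Surania: cooperation gives 13 each period; deviation gives 24 once then 10 forever.
  δ ≥ 11/14.
Both must hold, so the binding constraint is Surania's: δ ≥ 11/14.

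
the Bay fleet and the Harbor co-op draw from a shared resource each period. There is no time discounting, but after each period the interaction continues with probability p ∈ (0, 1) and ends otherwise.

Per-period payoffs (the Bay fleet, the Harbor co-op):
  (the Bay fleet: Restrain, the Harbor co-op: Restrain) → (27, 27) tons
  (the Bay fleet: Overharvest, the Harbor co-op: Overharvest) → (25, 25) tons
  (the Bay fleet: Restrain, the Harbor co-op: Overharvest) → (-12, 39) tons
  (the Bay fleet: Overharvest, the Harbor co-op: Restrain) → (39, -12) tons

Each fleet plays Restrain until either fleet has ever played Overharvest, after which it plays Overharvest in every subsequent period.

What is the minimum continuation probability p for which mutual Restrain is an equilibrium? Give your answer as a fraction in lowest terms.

6/7

With no time discounting, the continuation probability p plays the role of the discount factor.
Grim-trigger IC: 27/(1−p) ≥ 39 + 25p/(1−p) ⇒ p ≥ (39−27)/(39−25) = 6/7.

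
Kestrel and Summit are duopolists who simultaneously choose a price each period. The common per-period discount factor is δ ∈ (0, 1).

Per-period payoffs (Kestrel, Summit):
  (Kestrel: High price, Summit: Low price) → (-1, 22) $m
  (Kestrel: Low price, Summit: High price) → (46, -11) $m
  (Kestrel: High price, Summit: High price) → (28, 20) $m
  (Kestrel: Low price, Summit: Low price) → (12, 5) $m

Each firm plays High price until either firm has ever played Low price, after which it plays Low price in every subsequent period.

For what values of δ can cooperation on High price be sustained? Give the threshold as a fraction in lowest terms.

Kestrel: cooperation gives 28 each period; deviation gives 46 once then 12 forever.
  28/(1−δ) ≥ 46 + 12δ/(1−δ) ⇒ δ ≥ 18/34 = 9/17.
Summit: cooperation gives 20 each period; deviation gives 22 once then 5 forever.
  δ ≥ 2/17.
Both must hold, so the binding constraint is Kestrel's: δ ≥ 9/17.

9/17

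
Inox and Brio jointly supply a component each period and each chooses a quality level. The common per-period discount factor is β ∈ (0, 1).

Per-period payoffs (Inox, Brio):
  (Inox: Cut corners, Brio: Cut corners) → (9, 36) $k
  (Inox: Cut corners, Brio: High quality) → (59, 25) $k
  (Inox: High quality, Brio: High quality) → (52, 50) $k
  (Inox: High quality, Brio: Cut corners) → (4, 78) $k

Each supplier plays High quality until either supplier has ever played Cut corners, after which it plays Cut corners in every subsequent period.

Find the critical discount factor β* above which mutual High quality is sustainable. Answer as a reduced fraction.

For Inox: deviation gain 59−52 = 7, per-period punishment loss 52−9 = 43. IC gives β ≥ 7/50.
For Brio: gain 28, loss 14 per period, so β ≥ 28/42 = 2/3.
The tighter constraint is Brio's, so cooperation needs β ≥ 2/3.

2/3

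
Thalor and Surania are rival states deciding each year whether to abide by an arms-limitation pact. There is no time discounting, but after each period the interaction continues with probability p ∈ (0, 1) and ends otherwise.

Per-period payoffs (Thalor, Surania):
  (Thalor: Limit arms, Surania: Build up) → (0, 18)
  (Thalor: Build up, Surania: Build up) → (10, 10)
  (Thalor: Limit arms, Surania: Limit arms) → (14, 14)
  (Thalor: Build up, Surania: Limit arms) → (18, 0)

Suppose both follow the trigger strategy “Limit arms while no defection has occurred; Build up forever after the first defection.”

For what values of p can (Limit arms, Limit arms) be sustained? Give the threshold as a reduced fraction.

1/2

Expected cooperation value is 14 + p·14 + p²·14 + … = 14/(1−p); deviation gives 18 + p·10/(1−p).
14 ≥ 18(1−p) + 10p ⇒ 8p ≥ 4 ⇒ p ≥ 4/8 = 1/2.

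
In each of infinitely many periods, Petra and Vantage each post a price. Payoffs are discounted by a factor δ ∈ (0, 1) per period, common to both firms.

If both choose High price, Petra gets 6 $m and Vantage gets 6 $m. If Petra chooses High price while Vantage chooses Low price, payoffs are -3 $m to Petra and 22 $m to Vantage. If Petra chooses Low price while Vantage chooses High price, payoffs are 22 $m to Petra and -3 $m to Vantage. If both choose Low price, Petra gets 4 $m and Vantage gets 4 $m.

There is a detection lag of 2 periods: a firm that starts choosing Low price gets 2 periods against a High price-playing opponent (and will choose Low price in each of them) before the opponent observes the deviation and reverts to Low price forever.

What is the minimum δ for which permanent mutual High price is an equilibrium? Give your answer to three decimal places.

0.943

Deviating for the 2 undetected periods gains 22−6 = 16 per period over cooperation, then loses 6−4 = 2 per period forever once punishment starts.
Gain: 16(1 + δ + … + δ^1); loss: 2·δ^2/(1−δ).
No profitable deviation ⇔ 16(1−δ^2) ≤ 2·δ^2, i.e. δ^2 ≥ 16/(16+2) = 8/9.
Hence δ ≥ (8/9)^(1/2) ≈ 0.943.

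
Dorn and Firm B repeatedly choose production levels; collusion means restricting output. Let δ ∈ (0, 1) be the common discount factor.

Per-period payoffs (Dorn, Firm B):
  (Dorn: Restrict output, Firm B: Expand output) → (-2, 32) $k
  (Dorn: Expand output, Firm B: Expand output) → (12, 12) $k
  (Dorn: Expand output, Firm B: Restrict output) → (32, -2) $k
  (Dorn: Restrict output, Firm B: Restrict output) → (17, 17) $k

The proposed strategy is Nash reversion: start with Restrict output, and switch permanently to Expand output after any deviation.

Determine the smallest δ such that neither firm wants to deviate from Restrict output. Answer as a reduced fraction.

Cooperation forever yields 17 each period: 17/(1−δ).
Deviating yields 32 once, then 12 forever: 32 + 12δ/(1−δ).
No profitable deviation requires 17/(1−δ) ≥ 32 + 12δ/(1−δ).
Multiplying by (1−δ): 17 ≥ 32(1−δ) + 12δ = 32 − 20δ.
So 20δ ≥ 15, i.e. δ ≥ 15/20 = 3/4.

3/4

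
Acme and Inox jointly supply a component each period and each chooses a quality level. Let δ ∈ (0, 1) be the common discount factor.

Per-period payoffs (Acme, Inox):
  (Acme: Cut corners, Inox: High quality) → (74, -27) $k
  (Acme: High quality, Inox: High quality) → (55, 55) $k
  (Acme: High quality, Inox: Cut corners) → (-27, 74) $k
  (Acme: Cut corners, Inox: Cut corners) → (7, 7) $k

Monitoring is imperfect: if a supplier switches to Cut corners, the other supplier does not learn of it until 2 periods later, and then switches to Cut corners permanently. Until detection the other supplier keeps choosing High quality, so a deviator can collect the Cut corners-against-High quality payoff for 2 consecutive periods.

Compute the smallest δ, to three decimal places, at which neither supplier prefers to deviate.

0.533

Deviating for the 2 undetected periods gains 74−55 = 19 per period over cooperation, then loses 55−7 = 48 per period forever once punishment starts.
Gain: 19(1 + δ + … + δ^1); loss: 48·δ^2/(1−δ).
No profitable deviation ⇔ 19(1−δ^2) ≤ 48·δ^2, i.e. δ^2 ≥ 19/(19+48) = 19/67.
Hence δ ≥ (19/67)^(1/2) ≈ 0.533.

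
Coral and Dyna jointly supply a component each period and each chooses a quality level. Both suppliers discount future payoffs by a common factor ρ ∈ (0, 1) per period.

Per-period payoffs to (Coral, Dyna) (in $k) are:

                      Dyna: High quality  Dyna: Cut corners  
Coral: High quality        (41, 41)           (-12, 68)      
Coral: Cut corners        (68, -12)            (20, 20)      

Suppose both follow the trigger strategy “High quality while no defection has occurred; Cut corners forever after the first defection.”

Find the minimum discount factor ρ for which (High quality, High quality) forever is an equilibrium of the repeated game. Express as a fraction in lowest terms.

One-period gain from deviating is 68 − 41 = 27. The loss is 41 − 20 = 21 in every subsequent period, with present value 21·ρ/(1−ρ).
Deviation is unprofitable when 21·ρ/(1−ρ) ≥ 27, i.e. ρ/(1−ρ) ≥ 9/7.
Equivalently ρ ≥ 27/(27+21) = 9/16.

9/16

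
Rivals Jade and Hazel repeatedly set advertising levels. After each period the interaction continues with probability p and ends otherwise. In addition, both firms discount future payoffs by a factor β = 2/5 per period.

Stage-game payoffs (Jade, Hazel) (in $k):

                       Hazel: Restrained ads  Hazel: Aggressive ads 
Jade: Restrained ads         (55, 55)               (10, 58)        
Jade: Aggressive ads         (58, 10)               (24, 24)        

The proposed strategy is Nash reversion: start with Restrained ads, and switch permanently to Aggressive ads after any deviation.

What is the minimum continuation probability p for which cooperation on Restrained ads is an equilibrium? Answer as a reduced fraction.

With continuation probability p and discount β, the effective per-period discount factor is βp.
Grim-trigger IC: βp ≥ (58−55)/(58−24) = 3/34.
So p ≥ (3/34)/(2/5) = 15/68.

15/68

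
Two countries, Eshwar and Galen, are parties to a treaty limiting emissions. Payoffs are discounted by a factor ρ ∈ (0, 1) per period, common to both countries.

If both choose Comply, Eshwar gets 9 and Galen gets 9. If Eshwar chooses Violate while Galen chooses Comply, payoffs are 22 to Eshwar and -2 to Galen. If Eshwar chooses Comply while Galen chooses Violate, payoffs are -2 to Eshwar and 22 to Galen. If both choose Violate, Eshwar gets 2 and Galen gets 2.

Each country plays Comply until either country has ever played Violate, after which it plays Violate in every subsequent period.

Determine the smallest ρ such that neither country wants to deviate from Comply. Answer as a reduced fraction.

Cooperation forever yields 9 each period: 9/(1−ρ).
Deviating yields 22 once, then 2 forever: 22 + 2ρ/(1−ρ).
No profitable deviation requires 9/(1−ρ) ≥ 22 + 2ρ/(1−ρ).
Multiplying by (1−ρ): 9 ≥ 22(1−ρ) + 2ρ = 22 − 20ρ.
So 20ρ ≥ 13, i.e. ρ ≥ 13/20.

13/20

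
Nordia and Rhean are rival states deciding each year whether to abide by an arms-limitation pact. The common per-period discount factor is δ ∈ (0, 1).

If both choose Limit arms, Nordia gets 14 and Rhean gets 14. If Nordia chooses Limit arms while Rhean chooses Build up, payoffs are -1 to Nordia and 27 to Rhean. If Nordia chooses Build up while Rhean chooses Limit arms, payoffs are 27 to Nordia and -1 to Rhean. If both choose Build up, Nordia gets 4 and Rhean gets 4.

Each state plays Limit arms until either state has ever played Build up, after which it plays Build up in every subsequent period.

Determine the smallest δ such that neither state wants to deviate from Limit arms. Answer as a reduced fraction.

14/(1−δ) ≥ 27 + 4δ/(1−δ)
14 ≥ 27 − 23δ
δ ≥ 13/23.

13/23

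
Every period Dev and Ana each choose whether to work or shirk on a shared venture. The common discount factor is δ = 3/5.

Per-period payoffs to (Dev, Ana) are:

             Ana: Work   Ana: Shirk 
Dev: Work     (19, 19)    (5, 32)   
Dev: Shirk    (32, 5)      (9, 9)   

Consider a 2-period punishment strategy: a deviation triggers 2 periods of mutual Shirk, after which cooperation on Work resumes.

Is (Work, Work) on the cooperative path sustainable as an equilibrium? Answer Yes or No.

IC: δ+…+δ^2 ≥ (32−19)/(19−9) = 13/10.
At δ = 3/5: partial sum = 0.9600 < 1.3000. Cooperation not sustainable.

No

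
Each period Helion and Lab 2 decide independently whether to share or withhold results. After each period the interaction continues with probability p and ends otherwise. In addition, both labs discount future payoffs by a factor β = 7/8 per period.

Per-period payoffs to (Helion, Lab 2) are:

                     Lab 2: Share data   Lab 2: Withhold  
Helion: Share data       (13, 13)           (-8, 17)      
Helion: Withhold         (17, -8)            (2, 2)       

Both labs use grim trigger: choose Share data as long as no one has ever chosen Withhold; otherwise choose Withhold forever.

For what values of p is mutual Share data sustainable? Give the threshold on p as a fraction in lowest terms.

32/105

Expected continuation weight on next period's payoff is β·p = 7/8·p, which plays the role of the discount factor.
Cooperation requires 7/8·p ≥ (17−13)/(17−2) = 4/15, hence p ≥ 32/105.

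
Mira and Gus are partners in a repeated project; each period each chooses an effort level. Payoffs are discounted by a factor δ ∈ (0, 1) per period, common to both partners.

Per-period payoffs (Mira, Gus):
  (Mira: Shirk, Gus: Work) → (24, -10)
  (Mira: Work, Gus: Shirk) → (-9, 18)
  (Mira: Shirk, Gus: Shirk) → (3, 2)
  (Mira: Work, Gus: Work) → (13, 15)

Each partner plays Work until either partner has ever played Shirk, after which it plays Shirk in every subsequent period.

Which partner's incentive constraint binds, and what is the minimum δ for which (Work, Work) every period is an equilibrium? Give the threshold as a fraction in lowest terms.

Mira; δ ≥ 11/21

For Mira: deviation gain 24−13 = 11, per-period punishment loss 13−3 = 10. IC gives δ ≥ 11/21.
For Gus: gain 3, loss 13 per period, so δ ≥ 3/16.
The tighter constraint is Mira's, so cooperation needs δ ≥ 11/21.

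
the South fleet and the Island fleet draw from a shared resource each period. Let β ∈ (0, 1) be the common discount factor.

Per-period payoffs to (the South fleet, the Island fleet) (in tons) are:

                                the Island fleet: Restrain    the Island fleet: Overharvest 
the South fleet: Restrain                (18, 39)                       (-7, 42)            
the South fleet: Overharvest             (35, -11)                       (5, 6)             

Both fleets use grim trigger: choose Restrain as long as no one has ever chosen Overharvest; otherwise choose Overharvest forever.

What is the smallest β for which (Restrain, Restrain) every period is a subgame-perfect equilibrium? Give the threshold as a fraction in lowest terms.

17/30

the South fleet's threshold: (35−18)/(35−5) = 17/30.
the Island fleet's threshold: (42−39)/(42−6) = 1/12.
17/30 > 1/12, so the South fleet binds and β* = 17/30.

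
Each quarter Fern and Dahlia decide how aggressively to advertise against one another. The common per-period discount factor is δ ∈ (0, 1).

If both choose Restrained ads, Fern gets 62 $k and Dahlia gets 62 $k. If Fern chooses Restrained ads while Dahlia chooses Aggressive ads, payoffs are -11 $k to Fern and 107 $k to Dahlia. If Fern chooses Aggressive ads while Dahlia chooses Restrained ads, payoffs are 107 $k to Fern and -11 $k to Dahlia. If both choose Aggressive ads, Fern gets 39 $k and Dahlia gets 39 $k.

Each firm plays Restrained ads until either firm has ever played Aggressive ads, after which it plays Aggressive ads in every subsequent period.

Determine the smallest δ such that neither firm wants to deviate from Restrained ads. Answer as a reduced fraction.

45/68

One-period gain from deviating is 107 − 62 = 45. The loss is 62 − 39 = 23 in every subsequent period, with present value 23·δ/(1−δ).
Deviation is unprofitable when 23·δ/(1−δ) ≥ 45, i.e. δ/(1−δ) ≥ 45/23.
Equivalently δ ≥ 45/(45+23) = 45/68.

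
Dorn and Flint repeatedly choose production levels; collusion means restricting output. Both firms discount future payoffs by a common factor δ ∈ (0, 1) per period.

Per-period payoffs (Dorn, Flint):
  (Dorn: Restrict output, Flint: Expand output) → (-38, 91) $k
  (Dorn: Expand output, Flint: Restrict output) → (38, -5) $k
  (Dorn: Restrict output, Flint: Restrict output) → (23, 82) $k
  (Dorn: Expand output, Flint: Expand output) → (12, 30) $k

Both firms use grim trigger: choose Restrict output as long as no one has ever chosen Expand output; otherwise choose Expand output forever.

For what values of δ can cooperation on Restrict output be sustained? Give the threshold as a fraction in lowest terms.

For Dorn: deviation gain 38−23 = 15, per-period punishment loss 23−12 = 11. IC gives δ ≥ 15/26.
For Flint: gain 9, loss 52 per period, so δ ≥ 9/61.
The tighter constraint is Dorn's, so cooperation needs δ ≥ 15/26.

15/26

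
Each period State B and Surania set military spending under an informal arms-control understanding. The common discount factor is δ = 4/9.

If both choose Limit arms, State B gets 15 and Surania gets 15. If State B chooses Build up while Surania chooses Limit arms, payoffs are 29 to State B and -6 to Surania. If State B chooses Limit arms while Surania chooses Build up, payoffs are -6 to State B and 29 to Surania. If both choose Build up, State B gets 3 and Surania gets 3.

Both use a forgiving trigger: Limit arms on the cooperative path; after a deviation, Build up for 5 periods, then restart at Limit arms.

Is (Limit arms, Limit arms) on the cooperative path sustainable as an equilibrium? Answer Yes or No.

Comparing payoff streams over the 6 periods until play realigns: cooperate → 15(1+δ+…+δ^5); deviate → 29 + 3(δ+…+δ^5).
Cooperation is sustained iff (15−3)(δ+…+δ^5) ≥ 29−15.
δ+…+δ^5 = 4/9·(1−(4/9)^5)/(1−4/9) = 0.7861, and (29−15)/(15−3) = 1.1667.
0.7861 < 1.1667, so cooperation is not sustainable.

No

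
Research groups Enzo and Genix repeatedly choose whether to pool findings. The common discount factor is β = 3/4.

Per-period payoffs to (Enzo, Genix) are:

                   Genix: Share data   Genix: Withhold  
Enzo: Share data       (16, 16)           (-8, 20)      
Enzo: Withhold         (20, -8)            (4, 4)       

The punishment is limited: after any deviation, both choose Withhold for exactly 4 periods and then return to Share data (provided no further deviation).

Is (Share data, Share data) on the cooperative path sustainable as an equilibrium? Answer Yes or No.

A one-shot deviation gives 20 now, then 4 for 4 periods, then back to 16.
Gain from deviating: (20−16) today; loss: (16−4) in each of the next 4 periods.
No-deviation condition: (16−4)(β+…+β^4) ≥ 20−16, i.e. β+…+β^4 ≥ 1/3.
At β = 3/4: β+…+β^4 = 2.0508 ≥ 0.3333.
So cooperation is sustainable.

Yes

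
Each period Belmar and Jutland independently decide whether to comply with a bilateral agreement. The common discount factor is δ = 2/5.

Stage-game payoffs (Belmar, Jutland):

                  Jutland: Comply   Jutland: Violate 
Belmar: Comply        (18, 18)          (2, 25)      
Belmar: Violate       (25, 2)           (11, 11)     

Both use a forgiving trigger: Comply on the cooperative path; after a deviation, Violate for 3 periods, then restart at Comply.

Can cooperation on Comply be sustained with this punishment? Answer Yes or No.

No

Comparing payoff streams over the 4 periods until play realigns: cooperate → 18(1+δ+…+δ^3); deviate → 25 + 11(δ+…+δ^3).
Cooperation is sustained iff (18−11)(δ+…+δ^3) ≥ 25−18.
δ+…+δ^3 = 2/5·(1−(2/5)^3)/(1−2/5) = 0.6240, and (25−18)/(18−11) = 1.0000.
0.6240 < 1.0000, so cooperation is not sustainable.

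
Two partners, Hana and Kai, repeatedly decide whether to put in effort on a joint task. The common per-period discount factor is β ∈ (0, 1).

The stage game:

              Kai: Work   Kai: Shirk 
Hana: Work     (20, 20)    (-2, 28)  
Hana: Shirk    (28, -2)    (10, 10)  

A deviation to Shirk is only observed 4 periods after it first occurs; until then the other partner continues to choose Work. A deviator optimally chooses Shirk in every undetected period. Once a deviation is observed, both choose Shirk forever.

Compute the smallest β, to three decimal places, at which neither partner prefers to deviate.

0.816

A deviator earns 28 for 4 periods, then 10 forever; cooperating earns 20 forever. Multiplying the IC by (1−β):
20 ≥ 28(1−β^4) + 10β^4, so 18·β^4 ≥ 8 and β^4 ≥ 4/9.
β ≥ (4/9)^(1/4) ≈ 0.816.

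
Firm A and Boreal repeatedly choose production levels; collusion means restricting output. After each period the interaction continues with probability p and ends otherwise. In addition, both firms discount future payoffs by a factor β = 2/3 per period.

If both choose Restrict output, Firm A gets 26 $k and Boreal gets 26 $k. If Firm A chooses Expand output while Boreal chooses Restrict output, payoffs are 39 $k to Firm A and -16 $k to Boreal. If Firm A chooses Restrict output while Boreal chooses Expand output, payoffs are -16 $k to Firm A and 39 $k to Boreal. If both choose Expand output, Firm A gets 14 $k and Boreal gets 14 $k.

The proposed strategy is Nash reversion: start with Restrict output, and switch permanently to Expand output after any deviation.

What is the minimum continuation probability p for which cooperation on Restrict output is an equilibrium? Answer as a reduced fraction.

39/50

With continuation probability p and discount β, the effective per-period discount factor is βp.
Grim-trigger IC: βp ≥ (39−26)/(39−14) = 13/25.
So p ≥ (13/25)/(2/3) = 39/50.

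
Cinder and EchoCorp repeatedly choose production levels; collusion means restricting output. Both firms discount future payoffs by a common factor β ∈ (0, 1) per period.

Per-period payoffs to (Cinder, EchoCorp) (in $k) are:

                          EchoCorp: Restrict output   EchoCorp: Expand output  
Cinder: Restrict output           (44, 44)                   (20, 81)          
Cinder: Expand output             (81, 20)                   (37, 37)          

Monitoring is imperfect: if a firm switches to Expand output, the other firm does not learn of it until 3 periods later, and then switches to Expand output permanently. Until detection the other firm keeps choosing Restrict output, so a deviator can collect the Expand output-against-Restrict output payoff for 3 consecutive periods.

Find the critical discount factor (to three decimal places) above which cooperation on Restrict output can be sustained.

0.944

The best deviation is to choose Expand output for all 3 undetected periods, earning 81 each, then 37 forever once detected.
Deviation value: 81(1−β^3)/(1−β) + 37β^3/(1−β); cooperation value: 44/(1−β).
IC: 44 ≥ 81(1−β^3) + 37β^3 = 81 − 44β^3.
So β^3 ≥ 37/44, giving β ≥ (37/44)^(1/3) ≈ 0.944.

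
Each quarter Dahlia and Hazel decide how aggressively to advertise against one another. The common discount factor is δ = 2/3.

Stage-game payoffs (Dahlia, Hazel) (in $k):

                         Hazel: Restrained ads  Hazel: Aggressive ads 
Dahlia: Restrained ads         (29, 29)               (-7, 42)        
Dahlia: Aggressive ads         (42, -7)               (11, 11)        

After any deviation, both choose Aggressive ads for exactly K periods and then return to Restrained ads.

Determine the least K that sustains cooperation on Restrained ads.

2

No profitable deviation requires (29−11)(δ+…+δ^K) ≥ 42−29, i.e. δ+…+δ^K ≥ 13/18 ≈ 0.7222.
With δ = 2/3, the partial sums are K=1: 0.6667, K=2: 1.1111.
K = 2 is the first length at which the sum reaches 0.7222.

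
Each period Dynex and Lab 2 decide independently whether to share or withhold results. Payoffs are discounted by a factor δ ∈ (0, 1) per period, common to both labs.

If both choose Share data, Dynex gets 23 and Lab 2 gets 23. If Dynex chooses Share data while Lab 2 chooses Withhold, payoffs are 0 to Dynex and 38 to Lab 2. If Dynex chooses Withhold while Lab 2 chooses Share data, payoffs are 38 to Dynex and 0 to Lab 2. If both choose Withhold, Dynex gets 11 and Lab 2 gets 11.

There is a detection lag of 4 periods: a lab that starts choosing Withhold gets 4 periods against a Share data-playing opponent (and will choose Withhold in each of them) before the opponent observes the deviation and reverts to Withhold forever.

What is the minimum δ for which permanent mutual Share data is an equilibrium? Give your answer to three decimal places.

Deviating for the 4 undetected periods gains 38−23 = 15 per period over cooperation, then loses 23−11 = 12 per period forever once punishment starts.
Gain: 15(1 + δ + … + δ^3); loss: 12·δ^4/(1−δ).
No profitable deviation ⇔ 15(1−δ^4) ≤ 12·δ^4, i.e. δ^4 ≥ 15/(15+12) = 5/9.
Hence δ ≥ (5/9)^(1/4) ≈ 0.863.

0.863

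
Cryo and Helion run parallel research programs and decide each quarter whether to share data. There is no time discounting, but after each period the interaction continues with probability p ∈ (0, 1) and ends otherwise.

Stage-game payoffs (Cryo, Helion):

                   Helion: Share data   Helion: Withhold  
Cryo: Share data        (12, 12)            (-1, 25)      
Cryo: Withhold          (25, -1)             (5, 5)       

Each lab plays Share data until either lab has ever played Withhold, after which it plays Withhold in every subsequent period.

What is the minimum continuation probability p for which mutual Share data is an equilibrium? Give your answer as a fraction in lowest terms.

13/20

Expected cooperation value is 12 + p·12 + p²·12 + … = 12/(1−p); deviation gives 25 + p·5/(1−p).
12 ≥ 25(1−p) + 5p ⇒ 20p ≥ 13 ⇒ p ≥ 13/20.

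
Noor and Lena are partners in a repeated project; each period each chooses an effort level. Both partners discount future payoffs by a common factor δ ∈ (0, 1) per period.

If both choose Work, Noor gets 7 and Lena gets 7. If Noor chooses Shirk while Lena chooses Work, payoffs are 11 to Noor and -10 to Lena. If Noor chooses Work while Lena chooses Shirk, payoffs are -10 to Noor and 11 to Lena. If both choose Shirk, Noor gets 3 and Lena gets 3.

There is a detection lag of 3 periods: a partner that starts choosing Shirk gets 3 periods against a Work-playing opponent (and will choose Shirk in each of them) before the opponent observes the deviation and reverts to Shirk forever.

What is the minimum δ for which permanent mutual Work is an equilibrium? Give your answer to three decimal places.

0.794

Deviating for the 3 undetected periods gains 11−7 = 4 per period over cooperation, then loses 7−3 = 4 per period forever once punishment starts.
Gain: 4(1 + δ + … + δ^2); loss: 4·δ^3/(1−δ).
No profitable deviation ⇔ 4(1−δ^3) ≤ 4·δ^3, i.e. δ^3 ≥ 4/(4+4) = 1/2.
Hence δ ≥ (1/2)^(1/3) ≈ 0.794.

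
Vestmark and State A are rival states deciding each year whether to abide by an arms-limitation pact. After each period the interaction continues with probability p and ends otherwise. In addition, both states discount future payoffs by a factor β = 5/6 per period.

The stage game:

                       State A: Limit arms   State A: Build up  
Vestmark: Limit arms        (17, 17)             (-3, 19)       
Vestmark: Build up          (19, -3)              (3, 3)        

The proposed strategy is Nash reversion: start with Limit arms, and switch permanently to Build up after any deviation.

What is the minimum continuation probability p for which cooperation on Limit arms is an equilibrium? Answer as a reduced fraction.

Expected continuation weight on next period's payoff is β·p = 5/6·p, which plays the role of the discount factor.
Cooperation requires 5/6·p ≥ (19−17)/(19−3) = 1/8, hence p ≥ 3/20.

3/20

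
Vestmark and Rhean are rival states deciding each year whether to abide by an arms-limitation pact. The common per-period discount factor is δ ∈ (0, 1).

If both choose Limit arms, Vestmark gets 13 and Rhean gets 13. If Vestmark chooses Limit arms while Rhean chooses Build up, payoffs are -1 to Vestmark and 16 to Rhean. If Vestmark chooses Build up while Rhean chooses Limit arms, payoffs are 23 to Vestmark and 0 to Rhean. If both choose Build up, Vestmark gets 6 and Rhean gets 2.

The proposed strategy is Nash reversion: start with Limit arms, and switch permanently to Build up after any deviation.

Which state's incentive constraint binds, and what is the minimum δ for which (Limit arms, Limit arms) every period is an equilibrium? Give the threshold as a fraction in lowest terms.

Vestmark: cooperation gives 13 each period; deviation gives 23 once then 6 forever.
  13/(1−δ) ≥ 23 + 6δ/(1−δ) ⇒ δ ≥ 10/17.
Rhean: cooperation gives 13 each period; deviation gives 16 once then 2 forever.
  δ ≥ 3/14.
Both must hold, so the binding constraint is Vestmark's: δ ≥ 10/17.

Vestmark; δ ≥ 10/17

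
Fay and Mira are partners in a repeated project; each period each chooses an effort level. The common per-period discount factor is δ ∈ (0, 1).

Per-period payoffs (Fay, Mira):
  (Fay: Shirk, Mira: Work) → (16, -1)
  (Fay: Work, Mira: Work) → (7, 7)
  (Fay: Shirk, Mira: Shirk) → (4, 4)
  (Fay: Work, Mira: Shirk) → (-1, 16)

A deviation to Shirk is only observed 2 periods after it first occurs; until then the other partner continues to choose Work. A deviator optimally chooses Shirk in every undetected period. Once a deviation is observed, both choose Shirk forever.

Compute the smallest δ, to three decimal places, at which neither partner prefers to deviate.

0.866

Deviating for the 2 undetected periods gains 16−7 = 9 per period over cooperation, then loses 7−4 = 3 per period forever once punishment starts.
Gain: 9(1 + δ + … + δ^1); loss: 3·δ^2/(1−δ).
No profitable deviation ⇔ 9(1−δ^2) ≤ 3·δ^2, i.e. δ^2 ≥ 9/(9+3) = 3/4.
Hence δ ≥ (3/4)^(1/2) ≈ 0.866.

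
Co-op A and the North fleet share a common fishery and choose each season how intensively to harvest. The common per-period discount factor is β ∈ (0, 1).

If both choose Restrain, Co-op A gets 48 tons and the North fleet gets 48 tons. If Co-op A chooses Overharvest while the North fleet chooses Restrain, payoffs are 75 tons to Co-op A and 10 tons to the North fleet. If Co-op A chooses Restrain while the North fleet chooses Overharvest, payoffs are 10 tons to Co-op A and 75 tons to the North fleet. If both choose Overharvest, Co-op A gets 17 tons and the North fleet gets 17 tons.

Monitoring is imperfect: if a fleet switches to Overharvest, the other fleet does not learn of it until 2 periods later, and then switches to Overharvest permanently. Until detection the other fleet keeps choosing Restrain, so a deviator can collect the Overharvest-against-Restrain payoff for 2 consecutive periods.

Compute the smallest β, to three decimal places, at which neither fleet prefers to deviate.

0.682

Deviating for the 2 undetected periods gains 75−48 = 27 per period over cooperation, then loses 48−17 = 31 per period forever once punishment starts.
Gain: 27(1 + β + … + β^1); loss: 31·β^2/(1−β).
No profitable deviation ⇔ 27(1−β^2) ≤ 31·β^2, i.e. β^2 ≥ 27/(27+31) = 27/58.
Hence β ≥ (27/58)^(1/2) ≈ 0.682.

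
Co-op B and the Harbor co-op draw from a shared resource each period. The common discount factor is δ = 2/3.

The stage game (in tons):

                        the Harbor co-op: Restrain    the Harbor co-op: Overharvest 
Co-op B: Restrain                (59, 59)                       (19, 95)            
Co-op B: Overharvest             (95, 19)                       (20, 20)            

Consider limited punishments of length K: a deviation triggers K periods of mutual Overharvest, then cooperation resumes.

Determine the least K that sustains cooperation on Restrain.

IC: δ(1−δ^K)/(1−δ) ≥ (95−59)/(59−20) = 12/13.
With δ = 2/3: need 1 − δ^K ≥ 12/13·(1−2/3)/(2/3), i.e. δ^K ≤ 0.5385.
Since (2/3)^1 = 0.6667 and (2/3)^2 = 0.4444, the smallest such K is 2.

2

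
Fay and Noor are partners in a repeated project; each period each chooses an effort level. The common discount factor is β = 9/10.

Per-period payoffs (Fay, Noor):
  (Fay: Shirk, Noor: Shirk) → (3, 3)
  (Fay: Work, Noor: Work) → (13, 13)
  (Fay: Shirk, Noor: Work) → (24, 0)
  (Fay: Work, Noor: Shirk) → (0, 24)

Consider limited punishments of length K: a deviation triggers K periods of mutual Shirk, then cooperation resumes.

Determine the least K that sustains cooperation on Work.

2

No profitable deviation requires (13−3)(β+…+β^K) ≥ 24−13, i.e. β+…+β^K ≥ 11/10 ≈ 1.1000.
With β = 9/10, the partial sums are K=1: 0.9000, K=2: 1.7100.
K = 2 is the first length at which the sum reaches 1.1000.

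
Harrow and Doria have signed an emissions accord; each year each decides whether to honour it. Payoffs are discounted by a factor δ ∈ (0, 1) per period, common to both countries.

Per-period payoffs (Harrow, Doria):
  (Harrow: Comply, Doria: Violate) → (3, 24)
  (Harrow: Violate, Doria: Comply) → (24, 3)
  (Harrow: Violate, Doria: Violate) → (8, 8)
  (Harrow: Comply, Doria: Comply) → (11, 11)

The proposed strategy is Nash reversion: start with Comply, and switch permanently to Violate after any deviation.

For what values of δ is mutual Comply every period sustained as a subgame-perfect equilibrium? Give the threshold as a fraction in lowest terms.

Cooperation forever yields 11 each period: 11/(1−δ).
Deviating yields 24 once, then 8 forever: 24 + 8δ/(1−δ).
No profitable deviation requires 11/(1−δ) ≥ 24 + 8δ/(1−δ).
Multiplying by (1−δ): 11 ≥ 24(1−δ) + 8δ = 24 − 16δ.
So 16δ ≥ 13, i.e. δ ≥ 13/16.

13/16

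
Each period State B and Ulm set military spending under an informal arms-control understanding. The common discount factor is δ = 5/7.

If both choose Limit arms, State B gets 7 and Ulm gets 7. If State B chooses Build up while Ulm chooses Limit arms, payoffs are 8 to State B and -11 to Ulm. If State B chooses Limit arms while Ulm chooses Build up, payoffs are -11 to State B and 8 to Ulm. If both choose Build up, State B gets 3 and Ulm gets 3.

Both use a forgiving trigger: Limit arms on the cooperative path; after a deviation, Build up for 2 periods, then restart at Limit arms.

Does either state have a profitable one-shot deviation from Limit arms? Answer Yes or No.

No

IC: δ+…+δ^2 ≥ (8−7)/(7−3) = 1/4.
At δ = 5/7: partial sum = 1.2245 ≥ 0.2500. Cooperation sustainable.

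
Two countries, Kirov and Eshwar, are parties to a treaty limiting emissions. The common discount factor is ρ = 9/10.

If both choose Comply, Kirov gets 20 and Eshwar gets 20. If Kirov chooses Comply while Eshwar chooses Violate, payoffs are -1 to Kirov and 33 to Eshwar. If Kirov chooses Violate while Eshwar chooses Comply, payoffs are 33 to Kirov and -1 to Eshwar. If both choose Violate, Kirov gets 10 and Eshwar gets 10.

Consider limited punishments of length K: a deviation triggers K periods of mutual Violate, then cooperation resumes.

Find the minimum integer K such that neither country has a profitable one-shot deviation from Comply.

2

Need Σ_{k=1}^{K} ρ^k ≥ (33−20)/(20−10) = 1.3000 at ρ = 9/10.
At K = 1 the sum is 0.9000 < 1.3000; at K = 2 it is 1.7100 ≥ 1.3000.
So the minimum punishment length is K = 2.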